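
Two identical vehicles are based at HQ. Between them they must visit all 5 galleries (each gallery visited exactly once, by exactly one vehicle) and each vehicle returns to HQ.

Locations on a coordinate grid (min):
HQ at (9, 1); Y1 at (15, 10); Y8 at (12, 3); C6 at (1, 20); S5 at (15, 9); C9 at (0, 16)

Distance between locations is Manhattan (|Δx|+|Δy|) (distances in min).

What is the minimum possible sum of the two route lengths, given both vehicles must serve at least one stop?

Try each way of splitting the stops between the two vehicles (each non-empty) and, for each split, find the best tour for each vehicle:
  {Y1} + {Y8, C6, S5, C9}: 30 + 68 = 98
  {Y8} + {Y1, C6, S5, C9}: 10 + 68 = 78
  {Y1, Y8} + {C6, S5, C9}: 30 + 68 = 98
  {C6} + {Y1, Y8, S5, C9}: 54 + 60 = 114
  {Y1, C6} + {Y8, S5, C9}: 66 + 60 = 126
  {Y8, C6} + {Y1, S5, C9}: 60 + 60 = 120
  … (15 splits in total)
Best: vehicle 1 HQ → Y8 → HQ = 10; vehicle 2 HQ → C6 → C9 → Y1 → S5 → HQ = 68; combined 78.

78 min — the smallest possible combined total.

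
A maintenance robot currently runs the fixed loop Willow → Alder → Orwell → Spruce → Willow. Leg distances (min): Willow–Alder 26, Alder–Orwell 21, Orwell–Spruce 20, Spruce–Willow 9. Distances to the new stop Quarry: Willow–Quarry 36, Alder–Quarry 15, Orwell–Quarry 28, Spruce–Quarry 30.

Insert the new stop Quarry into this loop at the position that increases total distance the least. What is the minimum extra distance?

Insertion cost between consecutive stops i–j is d(i,Quarry) + d(Quarry,j) − d(i,j):
  between Willow and Alder: 36 + 15 − 26 = 25
  between Alder and Orwell: 15 + 28 − 21 = 22
  between Orwell and Spruce: 28 + 30 − 20 = 38
  between Spruce and Willow: 30 + 36 − 9 = 57
Cheapest insertion is between Alder and Orwell, adding 22.
New total = 76 + 22 = 98.

Adding 22 min by placing Quarry on the Alder–Orwell leg.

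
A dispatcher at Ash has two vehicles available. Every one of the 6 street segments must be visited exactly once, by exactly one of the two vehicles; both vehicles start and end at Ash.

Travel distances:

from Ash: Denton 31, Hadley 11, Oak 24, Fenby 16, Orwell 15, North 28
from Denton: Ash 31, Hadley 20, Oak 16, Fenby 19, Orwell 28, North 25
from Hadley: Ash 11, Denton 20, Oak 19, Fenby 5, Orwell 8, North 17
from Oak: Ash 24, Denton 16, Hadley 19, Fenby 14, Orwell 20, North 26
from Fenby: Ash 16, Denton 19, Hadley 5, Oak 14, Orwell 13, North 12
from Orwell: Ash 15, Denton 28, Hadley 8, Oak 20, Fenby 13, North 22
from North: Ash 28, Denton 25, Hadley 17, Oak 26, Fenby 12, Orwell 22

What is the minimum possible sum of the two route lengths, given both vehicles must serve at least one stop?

Minimum combined distance: 123.

Check every non-empty split of the stops between the two vehicles; for each half take its own optimal tour:
  {Denton} + {Hadley, Oak, Fenby, Orwell, North}: 62 + 89 = 151
  {Hadley} + {Denton, Oak, Fenby, Orwell, North}: 22 + 104 = 126
  {Denton, Hadley} + {Oak, Fenby, Orwell, North}: 62 + 87 = 149
  {Oak} + {Denton, Hadley, Fenby, Orwell, North}: 48 + 96 = 144
  {Denton, Oak} + {Hadley, Fenby, Orwell, North}: 71 + 65 = 136
  {Hadley, Oak} + {Denton, Fenby, Orwell, North}: 54 + 96 = 150
  … (31 splits in total)
  {Orwell} + {Denton, Hadley, Oak, Fenby, North}: 30 + 93 = 123  ← best
Best: vehicle 1 Ash → Orwell → Ash = 30; vehicle 2 Ash → Hadley → Fenby → North → Denton → Oak → Ash = 93; combined 123.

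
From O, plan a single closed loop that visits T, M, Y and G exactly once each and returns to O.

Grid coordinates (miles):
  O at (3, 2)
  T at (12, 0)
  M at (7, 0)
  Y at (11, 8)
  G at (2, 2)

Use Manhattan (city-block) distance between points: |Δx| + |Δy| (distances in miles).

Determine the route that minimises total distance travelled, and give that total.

Shortest round trip = 36 miles.

O → T → M → Y → G → O: 11+5+12+15+1 = 44
O → T → M → G → Y → O: 11+5+7+15+14 = 52
O → T → Y → M → G → O: 11+9+12+7+1 = 40
O → T → Y → G → M → O: 11+9+15+7+6 = 48
O → T → G → M → Y → O: 11+12+7+12+14 = 56
O → T → G → Y → M → O: 11+12+15+12+6 = 56
O → M → T → Y → G → O: 6+5+9+15+1 = 36
O → M → T → G → Y → O: 6+5+12+15+14 = 52
O → M → Y → T → G → O: 6+12+9+12+1 = 40
O → M → G → T → Y → O: 6+7+12+9+14 = 48
O → Y → T → M → G → O: 14+9+5+7+1 = 36
O → Y → M → T → G → O: 14+12+5+12+1 = 44
The minimum is 36.
One optimal route: O → M → T → Y → G → O (or its reverse).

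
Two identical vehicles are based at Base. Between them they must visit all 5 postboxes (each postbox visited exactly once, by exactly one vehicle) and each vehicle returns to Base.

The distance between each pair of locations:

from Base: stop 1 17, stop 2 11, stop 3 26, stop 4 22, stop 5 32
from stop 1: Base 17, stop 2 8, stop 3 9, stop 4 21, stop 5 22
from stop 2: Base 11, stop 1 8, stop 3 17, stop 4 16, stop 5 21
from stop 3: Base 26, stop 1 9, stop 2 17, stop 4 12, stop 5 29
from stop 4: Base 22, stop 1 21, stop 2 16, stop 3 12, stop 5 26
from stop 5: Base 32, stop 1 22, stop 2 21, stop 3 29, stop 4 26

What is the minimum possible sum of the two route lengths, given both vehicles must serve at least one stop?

Minimum combined distance: 118.

There are 2^4 − 1 = 15 ways to divide the 5 stops into two non-empty groups. For each, the best each vehicle can do is its own shortest tour through its group:
  {stop 1} + {stop 2, stop 3, stop 4, stop 5}: 34 + 95 = 129
  {stop 2} + {stop 1, stop 3, stop 4, stop 5}: 22 + 96 = 118
  {stop 1, stop 2} + {stop 3, stop 4, stop 5}: 36 + 95 = 131
  {stop 3} + {stop 1, stop 2, stop 4, stop 5}: 52 + 89 = 141
  {stop 1, stop 3} + {stop 2, stop 4, stop 5}: 52 + 80 = 132
  {stop 2, stop 3} + {stop 1, stop 4, stop 5}: 54 + 87 = 141
  … (15 splits in total)
Best: vehicle 1 Base → stop 2 → Base = 22; vehicle 2 Base → stop 1 → stop 3 → stop 4 → stop 5 → Base = 96; combined 118.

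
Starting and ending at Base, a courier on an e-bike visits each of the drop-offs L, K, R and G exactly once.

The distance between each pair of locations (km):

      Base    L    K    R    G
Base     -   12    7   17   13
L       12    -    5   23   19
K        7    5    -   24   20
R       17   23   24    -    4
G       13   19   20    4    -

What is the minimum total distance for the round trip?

There are 12 distinct closed tours to check (reversals are equivalent).
Base - L - K - R - G - Base: 12+5+24+4+13 = 58
Base - L - K - G - R - Base: 12+5+20+4+17 = 58
Base - L - R - K - G - Base: 12+23+24+20+13 = 92
Base - L - R - G - K - Base: 12+23+4+20+7 = 66
Base - L - G - K - R - Base: 12+19+20+24+17 = 92
Base - L - G - R - K - Base: 12+19+4+24+7 = 66
Base - K - L - R - G - Base: 7+5+23+4+13 = 52
Base - K - L - G - R - Base: 7+5+19+4+17 = 52
Base - K - R - L - G - Base: 7+24+23+19+13 = 86
Base - K - G - L - R - Base: 7+20+19+23+17 = 86
Base - R - L - K - G - Base: 17+23+5+20+13 = 78
Base - R - K - L - G - Base: 17+24+5+19+13 = 78
The minimum is 52.
One optimal route: Base → K → L → R → G → Base (or its reverse).

Minimum total distance: 52 km.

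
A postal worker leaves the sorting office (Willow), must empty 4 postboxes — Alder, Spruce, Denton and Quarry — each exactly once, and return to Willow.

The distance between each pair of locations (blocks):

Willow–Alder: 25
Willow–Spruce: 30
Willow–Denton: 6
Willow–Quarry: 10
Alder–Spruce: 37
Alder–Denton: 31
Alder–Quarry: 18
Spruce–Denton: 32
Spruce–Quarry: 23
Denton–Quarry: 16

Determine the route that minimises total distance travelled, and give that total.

With 4 stops there are 4!/2 = 12 distinct round trips (a route and its reverse cost the same).
Willow-Alder-Spruce-Denton-Quarry-Willow: 25+37+32+16+10 = 120
Willow-Alder-Spruce-Quarry-Denton-Willow: 25+37+23+16+6 = 107
Willow-Alder-Denton-Spruce-Quarry-Willow: 25+31+32+23+10 = 121
Willow-Alder-Denton-Quarry-Spruce-Willow: 25+31+16+23+30 = 125
Willow-Alder-Quarry-Spruce-Denton-Willow: 25+18+23+32+6 = 104
Willow-Alder-Quarry-Denton-Spruce-Willow: 25+18+16+32+30 = 121
Willow-Spruce-Alder-Denton-Quarry-Willow: 30+37+31+16+10 = 124
Willow-Spruce-Alder-Quarry-Denton-Willow: 30+37+18+16+6 = 107
Willow-Spruce-Denton-Alder-Quarry-Willow: 30+32+31+18+10 = 121
Willow-Spruce-Quarry-Alder-Denton-Willow: 30+23+18+31+6 = 108
Willow-Denton-Alder-Spruce-Quarry-Willow: 6+31+37+23+10 = 107
Willow-Denton-Spruce-Alder-Quarry-Willow: 6+32+37+18+10 = 103
The minimum is 103.
One optimal route: Willow → Denton → Spruce → Alder → Quarry → Willow (or its reverse).

Shortest round trip = 103 blocks.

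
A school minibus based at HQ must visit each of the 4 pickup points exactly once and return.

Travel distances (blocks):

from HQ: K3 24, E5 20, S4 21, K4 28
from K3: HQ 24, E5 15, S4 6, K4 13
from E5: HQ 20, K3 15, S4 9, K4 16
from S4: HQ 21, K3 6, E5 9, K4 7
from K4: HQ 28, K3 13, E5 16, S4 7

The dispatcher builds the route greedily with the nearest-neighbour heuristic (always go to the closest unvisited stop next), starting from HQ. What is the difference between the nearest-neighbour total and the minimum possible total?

Excess over optimum: 3 blocks.

HQ: E5=20, S4=21, K3=24, K4=28 ⇒ E5
E5: S4=9, K3=15, K4=16 ⇒ S4
S4: K3=6, K4=7 ⇒ K3
K3: K4=13 ⇒ K4
NN route HQ → E5 → S4 → K3 → K4 → HQ costs 76.
Optimal: HQ → K3 → S4 → K4 → E5 → HQ costs 73 (by enumerating all 12 distinct tours).
Excess = 76 − 73 = 3.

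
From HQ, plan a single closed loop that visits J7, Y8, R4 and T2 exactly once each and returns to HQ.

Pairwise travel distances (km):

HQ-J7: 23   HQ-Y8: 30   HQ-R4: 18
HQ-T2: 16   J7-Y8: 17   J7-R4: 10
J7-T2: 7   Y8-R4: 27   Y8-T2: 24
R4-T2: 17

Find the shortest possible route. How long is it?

85 km — the shortest possible round trip.

There are 12 distinct closed tours to check (reversals are equivalent).
HQ-J7-Y8-R4-T2-HQ: 23+17+27+17+16 = 100
HQ-J7-Y8-T2-R4-HQ: 23+17+24+17+18 = 99
HQ-J7-R4-Y8-T2-HQ: 23+10+27+24+16 = 100
HQ-J7-R4-T2-Y8-HQ: 23+10+17+24+30 = 104
HQ-J7-T2-Y8-R4-HQ: 23+7+24+27+18 = 99
HQ-J7-T2-R4-Y8-HQ: 23+7+17+27+30 = 104
HQ-Y8-J7-R4-T2-HQ: 30+17+10+17+16 = 90
HQ-Y8-J7-T2-R4-HQ: 30+17+7+17+18 = 89
HQ-Y8-R4-J7-T2-HQ: 30+27+10+7+16 = 90
HQ-Y8-T2-J7-R4-HQ: 30+24+7+10+18 = 89
HQ-R4-J7-Y8-T2-HQ: 18+10+17+24+16 = 85
HQ-R4-Y8-J7-T2-HQ: 18+27+17+7+16 = 85
The minimum is 85.
One optimal route: HQ → R4 → J7 → Y8 → T2 → HQ (or its reverse).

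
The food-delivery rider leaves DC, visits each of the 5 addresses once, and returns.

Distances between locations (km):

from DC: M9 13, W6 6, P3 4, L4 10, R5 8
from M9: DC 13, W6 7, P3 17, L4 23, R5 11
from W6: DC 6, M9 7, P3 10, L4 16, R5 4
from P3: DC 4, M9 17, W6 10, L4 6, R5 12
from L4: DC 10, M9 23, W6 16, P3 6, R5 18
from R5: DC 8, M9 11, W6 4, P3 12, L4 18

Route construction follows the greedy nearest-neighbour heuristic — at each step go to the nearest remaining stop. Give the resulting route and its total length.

Total distance 54 km via the nearest-neighbour route DC → P3 → L4 → W6 → R5 → M9 → DC.

DC → [P3:4 / W6:6 / R5:8 / L4:10 / M9:13] → P3 (4)
P3 → [L4:6 / W6:10 / R5:12 / M9:17] → L4 (6)
L4 → [W6:16 / R5:18 / M9:23] → W6 (16)
W6 → [R5:4 / M9:7] → R5 (4)
R5 → [M9:11] → M9 (11)
Return M9→DC: 13.
Total = 4 + 6 + 16 + 4 + 11 + 13 = 54.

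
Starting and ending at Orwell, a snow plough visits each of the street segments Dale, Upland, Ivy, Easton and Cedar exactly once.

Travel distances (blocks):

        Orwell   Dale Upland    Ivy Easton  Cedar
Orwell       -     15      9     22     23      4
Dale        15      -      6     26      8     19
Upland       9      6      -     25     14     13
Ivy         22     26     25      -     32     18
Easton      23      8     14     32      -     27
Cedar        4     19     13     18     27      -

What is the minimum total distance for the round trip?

With 5 stops there are 5!/2 = 60 distinct round trips (a route and its reverse cost the same).
Orwell→Dale→Upland→Ivy→Easton→Cedar→Orwell: 15+6+25+32+27+4 = 109
Orwell→Dale→Upland→Ivy→Cedar→Easton→Orwell: 15+6+25+18+27+23 = 114
Orwell→Dale→Upland→Easton→Ivy→Cedar→Orwell: 15+6+14+32+18+4 = 89
Orwell→Dale→Upland→Easton→Cedar→Ivy→Orwell: 15+6+14+27+18+22 = 102
Orwell→Dale→Upland→Cedar→Ivy→Easton→Orwell: 15+6+13+18+32+23 = 107
Orwell→Dale→Upland→Cedar→Easton→Ivy→Orwell: 15+6+13+27+32+22 = 115
Orwell→Dale→Ivy→Upland→Easton→Cedar→Orwell: 15+26+25+14+27+4 = 111
Orwell→Dale→Ivy→Upland→Cedar→Easton→Orwell: 15+26+25+13+27+23 = 129
Orwell→Dale→Ivy→Easton→Upland→Cedar→Orwell: 15+26+32+14+13+4 = 104
Orwell→Dale→Ivy→Easton→Cedar→Upland→Orwell: 15+26+32+27+13+9 = 122
Orwell→Dale→Ivy→Cedar→Upland→Easton→Orwell: 15+26+18+13+14+23 = 109
Orwell→Dale→Ivy→Cedar→Easton→Upland→Orwell: 15+26+18+27+14+9 = 109
Orwell→Dale→Easton→Upland→Ivy→Cedar→Orwell: 15+8+14+25+18+4 = 84
Orwell→Dale→Easton→Upland→Cedar→Ivy→Orwell: 15+8+14+13+18+22 = 90
… (46 more)
Orwell→Upland→Dale→Easton→Ivy→Cedar→Orwell: 9+6+8+32+18+4 = 77  ← best
The minimum is 77.
One optimal route: Orwell → Upland → Dale → Easton → Ivy → Cedar → Orwell (or its reverse).

Minimum total distance: 77 blocks.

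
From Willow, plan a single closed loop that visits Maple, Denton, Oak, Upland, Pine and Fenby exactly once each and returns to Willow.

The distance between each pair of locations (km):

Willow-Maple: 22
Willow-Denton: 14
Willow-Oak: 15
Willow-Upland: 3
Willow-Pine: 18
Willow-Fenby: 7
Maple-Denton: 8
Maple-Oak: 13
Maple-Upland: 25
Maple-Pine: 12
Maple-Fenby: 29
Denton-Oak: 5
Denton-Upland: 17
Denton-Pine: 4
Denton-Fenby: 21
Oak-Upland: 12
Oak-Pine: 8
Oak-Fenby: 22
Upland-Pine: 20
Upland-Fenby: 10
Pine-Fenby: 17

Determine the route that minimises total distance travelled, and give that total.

Willow - Maple - Denton - Oak - Upland - Pine - Fenby - Willow: 22+8+5+12+20+17+7 = 91
Willow - Maple - Denton - Oak - Upland - Fenby - Pine - Willow: 22+8+5+12+10+17+18 = 92
Willow - Maple - Denton - Oak - Pine - Upland - Fenby - Willow: 22+8+5+8+20+10+7 = 80
Willow - Maple - Denton - Oak - Pine - Fenby - Upland - Willow: 22+8+5+8+17+10+3 = 73
Willow - Maple - Denton - Oak - Fenby - Upland - Pine - Willow: 22+8+5+22+10+20+18 = 105
Willow - Maple - Denton - Oak - Fenby - Pine - Upland - Willow: 22+8+5+22+17+20+3 = 97
Willow - Maple - Denton - Upland - Oak - Pine - Fenby - Willow: 22+8+17+12+8+17+7 = 91
Willow - Maple - Denton - Upland - Oak - Fenby - Pine - Willow: 22+8+17+12+22+17+18 = 116
… (352 more)
Willow - Upland - Oak - Maple - Denton - Pine - Fenby - Willow: 3+12+13+8+4+17+7 = 64  ← best
The minimum is 64.
One optimal route: Willow → Upland → Oak → Maple → Denton → Pine → Fenby → Willow (or its reverse).

64 km — the shortest possible round trip.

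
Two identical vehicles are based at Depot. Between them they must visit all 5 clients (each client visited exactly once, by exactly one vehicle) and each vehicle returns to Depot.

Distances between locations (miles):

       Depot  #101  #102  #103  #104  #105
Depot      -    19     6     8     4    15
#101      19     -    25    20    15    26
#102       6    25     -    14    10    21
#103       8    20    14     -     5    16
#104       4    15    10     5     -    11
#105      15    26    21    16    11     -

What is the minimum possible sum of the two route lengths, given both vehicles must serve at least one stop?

81 miles — the smallest possible combined total.

Try each way of splitting the stops between the two vehicles (each non-empty) and, for each split, find the best tour for each vehicle:
  {#101} + {#102, #103, #104, #105}: 38 + 51 = 89
  {#102} + {#101, #103, #104, #105}: 12 + 69 = 81
  {#101, #102} + {#103, #104, #105}: 50 + 39 = 89
  {#103} + {#101, #102, #104, #105}: 16 + 72 = 88
  {#101, #103} + {#102, #104, #105}: 47 + 42 = 89
  {#102, #103} + {#101, #104, #105}: 28 + 60 = 88
  … (15 splits in total)
Best: vehicle 1 Depot → #102 → Depot = 12; vehicle 2 Depot → #101 → #104 → #105 → #103 → Depot = 69; combined 81.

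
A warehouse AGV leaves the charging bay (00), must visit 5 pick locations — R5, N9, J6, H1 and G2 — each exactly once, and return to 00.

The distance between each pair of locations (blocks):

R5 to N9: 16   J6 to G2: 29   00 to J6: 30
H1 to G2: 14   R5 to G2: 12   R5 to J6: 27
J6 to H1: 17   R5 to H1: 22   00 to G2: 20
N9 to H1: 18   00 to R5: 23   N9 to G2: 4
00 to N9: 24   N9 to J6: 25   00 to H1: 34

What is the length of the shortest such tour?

Minimum total distance: 104 blocks.

00 - R5 - N9 - J6 - H1 - G2 - 00: 23+16+25+17+14+20 = 115
00 - R5 - N9 - J6 - G2 - H1 - 00: 23+16+25+29+14+34 = 141
00 - R5 - N9 - H1 - J6 - G2 - 00: 23+16+18+17+29+20 = 123
00 - R5 - N9 - H1 - G2 - J6 - 00: 23+16+18+14+29+30 = 130
00 - R5 - N9 - G2 - J6 - H1 - 00: 23+16+4+29+17+34 = 123
00 - R5 - N9 - G2 - H1 - J6 - 00: 23+16+4+14+17+30 = 104
00 - R5 - J6 - N9 - H1 - G2 - 00: 23+27+25+18+14+20 = 127
00 - R5 - J6 - N9 - G2 - H1 - 00: 23+27+25+4+14+34 = 127
00 - R5 - J6 - H1 - N9 - G2 - 00: 23+27+17+18+4+20 = 109
00 - R5 - J6 - H1 - G2 - N9 - 00: 23+27+17+14+4+24 = 109
00 - R5 - J6 - G2 - N9 - H1 - 00: 23+27+29+4+18+34 = 135
00 - R5 - J6 - G2 - H1 - N9 - 00: 23+27+29+14+18+24 = 135
00 - R5 - H1 - N9 - J6 - G2 - 00: 23+22+18+25+29+20 = 137
00 - R5 - H1 - N9 - G2 - J6 - 00: 23+22+18+4+29+30 = 126
… (46 more)
The minimum is 104.
One optimal route: 00 → R5 → N9 → G2 → H1 → J6 → 00 (or its reverse).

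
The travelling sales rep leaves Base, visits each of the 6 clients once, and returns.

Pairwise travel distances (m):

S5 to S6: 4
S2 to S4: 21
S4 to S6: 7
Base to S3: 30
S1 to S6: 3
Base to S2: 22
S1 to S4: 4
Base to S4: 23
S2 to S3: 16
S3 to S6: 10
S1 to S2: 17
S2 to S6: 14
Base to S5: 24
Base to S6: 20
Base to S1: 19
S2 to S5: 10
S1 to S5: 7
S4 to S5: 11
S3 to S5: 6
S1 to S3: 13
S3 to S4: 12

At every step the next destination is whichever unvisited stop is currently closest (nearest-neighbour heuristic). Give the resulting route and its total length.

Base → [S1:19 / S6:20 / S2:22 / S4:23 / S5:24 / S3:30] → S1 (19)
S1 → [S6:3 / S4:4 / S5:7 / S3:13 / S2:17] → S6 (3)
S6 → [S5:4 / S4:7 / S3:10 / S2:14] → S5 (4)
S5 → [S3:6 / S2:10 / S4:11] → S3 (6)
S3 → [S4:12 / S2:16] → S4 (12)
S4 → [S2:21] → S2 (21)
Return S2→Base: 22.
Total = 19 + 3 + 4 + 6 + 12 + 21 + 22 = 87.

87 m along Base → S1 → S6 → S5 → S3 → S4 → S2 → Base.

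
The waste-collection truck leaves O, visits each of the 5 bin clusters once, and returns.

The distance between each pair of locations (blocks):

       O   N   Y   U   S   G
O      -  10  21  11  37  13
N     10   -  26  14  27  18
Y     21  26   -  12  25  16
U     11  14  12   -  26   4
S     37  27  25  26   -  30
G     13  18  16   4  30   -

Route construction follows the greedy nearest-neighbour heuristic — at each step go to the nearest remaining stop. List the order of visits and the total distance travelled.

At O the remaining stops are N 10, U 11, G 13, Y 21, S 37; go to N.
At N the remaining stops are U 14, G 18, Y 26, S 27; go to U.
At U the remaining stops are G 4, Y 12, S 26; go to G.
At G the remaining stops are Y 16, S 30; go to Y.
At Y the remaining stops are S 25; go to S.
Return S→O: 37.
Total = 10 + 14 + 4 + 16 + 25 + 37 = 106.

106 blocks along O → N → U → G → Y → S → O.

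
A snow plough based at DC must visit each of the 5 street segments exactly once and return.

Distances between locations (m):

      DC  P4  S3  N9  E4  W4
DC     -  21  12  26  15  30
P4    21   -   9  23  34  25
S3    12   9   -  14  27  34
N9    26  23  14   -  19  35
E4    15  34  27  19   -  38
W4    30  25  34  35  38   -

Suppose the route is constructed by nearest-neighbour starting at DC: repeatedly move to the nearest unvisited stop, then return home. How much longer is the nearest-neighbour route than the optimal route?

The nearest-neighbour route is 19 m longer than optimal.

DC: S3=12, E4=15, P4=21, N9=26, W4=30 ⇒ S3
S3: P4=9, N9=14, E4=27, W4=34 ⇒ P4
P4: N9=23, W4=25, E4=34 ⇒ N9
N9: E4=19, W4=35 ⇒ E4
E4: W4=38 ⇒ W4
NN route DC → S3 → P4 → N9 → E4 → W4 → DC costs 131.
Optimal: DC → E4 → N9 → S3 → P4 → W4 → DC costs 112 (by enumerating all 60 distinct tours).
Excess = 131 − 112 = 19.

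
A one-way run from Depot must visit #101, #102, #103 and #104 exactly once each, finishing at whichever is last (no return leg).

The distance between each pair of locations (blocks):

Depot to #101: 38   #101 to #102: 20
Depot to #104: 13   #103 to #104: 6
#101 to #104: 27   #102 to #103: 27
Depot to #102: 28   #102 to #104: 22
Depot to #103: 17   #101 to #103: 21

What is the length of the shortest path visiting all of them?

There are 4! = 24 possible orderings.
Depot → #101 → #102 → #103 → #104: 38+20+27+6 = 91
Depot → #101 → #102 → #104 → #103: 38+20+22+6 = 86
Depot → #101 → #103 → #102 → #104: 38+21+27+22 = 108
Depot → #101 → #103 → #104 → #102: 38+21+6+22 = 87
Depot → #101 → #104 → #102 → #103: 38+27+22+27 = 114
Depot → #101 → #104 → #103 → #102: 38+27+6+27 = 98
Depot → #102 → #101 → #103 → #104: 28+20+21+6 = 75
Depot → #102 → #101 → #104 → #103: 28+20+27+6 = 81
Depot → #102 → #103 → #101 → #104: 28+27+21+27 = 103
Depot → #102 → #103 → #104 → #101: 28+27+6+27 = 88
Depot → #102 → #104 → #101 → #103: 28+22+27+21 = 98
Depot → #102 → #104 → #103 → #101: 28+22+6+21 = 77
Depot → #103 → #101 → #102 → #104: 17+21+20+22 = 80
Depot → #103 → #101 → #104 → #102: 17+21+27+22 = 87
… (10 more)
Depot → #104 → #103 → #101 → #102: 13+6+21+20 = 60  ← best
The minimum is 60.
One shortest path: Depot → #104 → #103 → #101 → #102.

Shortest open route: 60 blocks.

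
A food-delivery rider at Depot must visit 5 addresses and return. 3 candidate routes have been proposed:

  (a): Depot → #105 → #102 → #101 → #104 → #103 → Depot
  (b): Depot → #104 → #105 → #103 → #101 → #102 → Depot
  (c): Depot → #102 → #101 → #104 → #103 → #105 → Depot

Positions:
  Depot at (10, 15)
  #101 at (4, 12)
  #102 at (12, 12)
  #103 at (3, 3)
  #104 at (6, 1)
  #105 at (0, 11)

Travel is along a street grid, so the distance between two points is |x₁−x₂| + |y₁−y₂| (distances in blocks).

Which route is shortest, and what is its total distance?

(a): 14 + 13 + 8 + 13 + 5 + 19 = 72
(b): 18 + 16 + 11 + 10 + 8 + 5 = 68
(c): 5 + 8 + 13 + 5 + 11 + 14 = 56

Shortest is (c), total 56 blocks.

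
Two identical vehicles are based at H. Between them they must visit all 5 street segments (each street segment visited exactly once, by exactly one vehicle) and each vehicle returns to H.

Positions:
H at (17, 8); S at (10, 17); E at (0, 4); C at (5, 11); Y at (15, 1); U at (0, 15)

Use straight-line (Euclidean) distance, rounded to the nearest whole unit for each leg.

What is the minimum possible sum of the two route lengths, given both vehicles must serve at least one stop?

Minimum combined distance: 67.

Try each way of splitting the stops between the two vehicles (each non-empty) and, for each split, find the best tour for each vehicle:
  {S} + {E, C, Y, U}: 22 + 51 = 73
  {E} + {S, C, Y, U}: 34 + 48 = 82
  {S, E} + {C, Y, U}: 44 + 45 = 89
  {C} + {S, E, Y, U}: 24 + 54 = 78
  {S, C} + {E, Y, U}: 31 + 51 = 82
  {E, C} + {S, Y, U}: 38 + 49 = 87
  … (15 splits in total)
  {Y} + {S, E, C, U}: 14 + 53 = 67  ← best
Best: vehicle 1 H → Y → H = 14; vehicle 2 H → S → C → U → E → H = 53; combined 67.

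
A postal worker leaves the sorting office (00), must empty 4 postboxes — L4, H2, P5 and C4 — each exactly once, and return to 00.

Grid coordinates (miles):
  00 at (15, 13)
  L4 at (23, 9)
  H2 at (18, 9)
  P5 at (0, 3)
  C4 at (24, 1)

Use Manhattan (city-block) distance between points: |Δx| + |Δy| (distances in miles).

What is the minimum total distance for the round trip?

Shortest round trip = 72 miles.

00 - L4 - H2 - P5 - C4 - 00: 12+5+24+26+21 = 88
00 - L4 - H2 - C4 - P5 - 00: 12+5+14+26+25 = 82
00 - L4 - P5 - H2 - C4 - 00: 12+29+24+14+21 = 100
00 - L4 - P5 - C4 - H2 - 00: 12+29+26+14+7 = 88
00 - L4 - C4 - H2 - P5 - 00: 12+9+14+24+25 = 84
00 - L4 - C4 - P5 - H2 - 00: 12+9+26+24+7 = 78
00 - H2 - L4 - P5 - C4 - 00: 7+5+29+26+21 = 88
00 - H2 - L4 - C4 - P5 - 00: 7+5+9+26+25 = 72
00 - H2 - P5 - L4 - C4 - 00: 7+24+29+9+21 = 90
00 - H2 - C4 - L4 - P5 - 00: 7+14+9+29+25 = 84
00 - P5 - L4 - H2 - C4 - 00: 25+29+5+14+21 = 94
00 - P5 - H2 - L4 - C4 - 00: 25+24+5+9+21 = 84
The minimum is 72.
One optimal route: 00 → H2 → L4 → C4 → P5 → 00 (or its reverse).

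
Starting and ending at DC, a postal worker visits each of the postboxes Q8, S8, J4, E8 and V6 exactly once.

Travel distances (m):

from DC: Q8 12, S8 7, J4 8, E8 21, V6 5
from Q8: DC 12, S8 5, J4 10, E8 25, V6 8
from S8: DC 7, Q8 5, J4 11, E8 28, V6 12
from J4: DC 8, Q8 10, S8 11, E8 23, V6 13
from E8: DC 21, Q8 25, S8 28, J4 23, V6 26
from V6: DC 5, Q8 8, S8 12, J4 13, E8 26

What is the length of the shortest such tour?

Minimum total distance: 73 m.

With 5 stops there are 5!/2 = 60 distinct round trips (a route and its reverse cost the same).
DC → Q8 → S8 → J4 → E8 → V6 → DC: 12+5+11+23+26+5 = 82
DC → Q8 → S8 → J4 → V6 → E8 → DC: 12+5+11+13+26+21 = 88
DC → Q8 → S8 → E8 → J4 → V6 → DC: 12+5+28+23+13+5 = 86
DC → Q8 → S8 → E8 → V6 → J4 → DC: 12+5+28+26+13+8 = 92
DC → Q8 → S8 → V6 → J4 → E8 → DC: 12+5+12+13+23+21 = 86
DC → Q8 → S8 → V6 → E8 → J4 → DC: 12+5+12+26+23+8 = 86
DC → Q8 → J4 → S8 → E8 → V6 → DC: 12+10+11+28+26+5 = 92
DC → Q8 → J4 → S8 → V6 → E8 → DC: 12+10+11+12+26+21 = 92
DC → Q8 → J4 → E8 → S8 → V6 → DC: 12+10+23+28+12+5 = 90
DC → Q8 → J4 → E8 → V6 → S8 → DC: 12+10+23+26+12+7 = 90
DC → Q8 → J4 → V6 → S8 → E8 → DC: 12+10+13+12+28+21 = 96
DC → Q8 → J4 → V6 → E8 → S8 → DC: 12+10+13+26+28+7 = 96
DC → Q8 → E8 → S8 → J4 → V6 → DC: 12+25+28+11+13+5 = 94
DC → Q8 → E8 → S8 → V6 → J4 → DC: 12+25+28+12+13+8 = 98
… (46 more)
DC → E8 → J4 → S8 → Q8 → V6 → DC: 21+23+11+5+8+5 = 73  ← best
The minimum is 73.
One optimal route: DC → E8 → J4 → S8 → Q8 → V6 → DC (or its reverse).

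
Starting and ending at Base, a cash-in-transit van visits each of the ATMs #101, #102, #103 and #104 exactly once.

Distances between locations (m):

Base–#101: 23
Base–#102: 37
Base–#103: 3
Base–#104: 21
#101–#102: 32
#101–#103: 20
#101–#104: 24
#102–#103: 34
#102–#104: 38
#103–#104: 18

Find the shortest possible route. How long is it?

With 4 stops there are 4!/2 = 12 distinct round trips (a route and its reverse cost the same).
Base-#101-#102-#103-#104-Base: 23+32+34+18+21 = 128
Base-#101-#102-#104-#103-Base: 23+32+38+18+3 = 114
Base-#101-#103-#102-#104-Base: 23+20+34+38+21 = 136
Base-#101-#103-#104-#102-Base: 23+20+18+38+37 = 136
Base-#101-#104-#102-#103-Base: 23+24+38+34+3 = 122
Base-#101-#104-#103-#102-Base: 23+24+18+34+37 = 136
Base-#102-#101-#103-#104-Base: 37+32+20+18+21 = 128
Base-#102-#101-#104-#103-Base: 37+32+24+18+3 = 114
Base-#102-#103-#101-#104-Base: 37+34+20+24+21 = 136
Base-#102-#104-#101-#103-Base: 37+38+24+20+3 = 122
Base-#103-#101-#102-#104-Base: 3+20+32+38+21 = 114
Base-#103-#102-#101-#104-Base: 3+34+32+24+21 = 114
The minimum is 114.
One optimal route: Base → #101 → #102 → #104 → #103 → Base (or its reverse).

Shortest round trip = 114 m.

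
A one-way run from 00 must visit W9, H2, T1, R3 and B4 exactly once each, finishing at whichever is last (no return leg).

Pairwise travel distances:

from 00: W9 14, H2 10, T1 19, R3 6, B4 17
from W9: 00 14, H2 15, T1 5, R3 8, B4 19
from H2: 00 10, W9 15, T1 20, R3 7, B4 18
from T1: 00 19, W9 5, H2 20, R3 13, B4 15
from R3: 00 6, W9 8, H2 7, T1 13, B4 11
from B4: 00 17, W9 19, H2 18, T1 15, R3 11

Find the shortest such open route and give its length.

Minimum one-way distance = 45.

There are 5! = 120 possible orderings.
00→W9→H2→T1→R3→B4: 14+15+20+13+11 = 73
00→W9→H2→T1→B4→R3: 14+15+20+15+11 = 75
00→W9→H2→R3→T1→B4: 14+15+7+13+15 = 64
00→W9→H2→R3→B4→T1: 14+15+7+11+15 = 62
00→W9→H2→B4→T1→R3: 14+15+18+15+13 = 75
00→W9→H2→B4→R3→T1: 14+15+18+11+13 = 71
00→W9→T1→H2→R3→B4: 14+5+20+7+11 = 57
00→W9→T1→H2→B4→R3: 14+5+20+18+11 = 68
00→W9→T1→R3→H2→B4: 14+5+13+7+18 = 57
00→W9→T1→R3→B4→H2: 14+5+13+11+18 = 61
00→W9→T1→B4→H2→R3: 14+5+15+18+7 = 59
00→W9→T1→B4→R3→H2: 14+5+15+11+7 = 52
00→W9→R3→H2→T1→B4: 14+8+7+20+15 = 64
00→W9→R3→H2→B4→T1: 14+8+7+18+15 = 62
… (106 more)
00→H2→R3→W9→T1→B4: 10+7+8+5+15 = 45  ← best
The minimum is 45.
One shortest path: 00 → H2 → R3 → W9 → T1 → B4.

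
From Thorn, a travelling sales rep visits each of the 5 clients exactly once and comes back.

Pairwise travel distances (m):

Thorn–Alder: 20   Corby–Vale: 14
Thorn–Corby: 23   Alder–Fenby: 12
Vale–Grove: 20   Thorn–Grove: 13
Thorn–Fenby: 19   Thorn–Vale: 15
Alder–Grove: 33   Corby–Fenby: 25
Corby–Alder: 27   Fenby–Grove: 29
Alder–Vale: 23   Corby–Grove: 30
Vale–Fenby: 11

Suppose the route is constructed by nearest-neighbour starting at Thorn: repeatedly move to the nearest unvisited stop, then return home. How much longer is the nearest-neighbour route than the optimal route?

Thorn: Grove=13, Vale=15, Fenby=19, Alder=20, Corby=23 ⇒ Grove
Grove: Vale=20, Fenby=29, Corby=30, Alder=33 ⇒ Vale
Vale: Fenby=11, Corby=14, Alder=23 ⇒ Fenby
Fenby: Alder=12, Corby=25 ⇒ Alder
Alder: Corby=27 ⇒ Corby
NN route Thorn → Grove → Vale → Fenby → Alder → Corby → Thorn costs 106.
Optimal: Thorn → Alder → Fenby → Vale → Corby → Grove → Thorn costs 100 (by enumerating all 60 distinct tours).
Excess = 106 − 100 = 6.

Excess over optimum: 6 m.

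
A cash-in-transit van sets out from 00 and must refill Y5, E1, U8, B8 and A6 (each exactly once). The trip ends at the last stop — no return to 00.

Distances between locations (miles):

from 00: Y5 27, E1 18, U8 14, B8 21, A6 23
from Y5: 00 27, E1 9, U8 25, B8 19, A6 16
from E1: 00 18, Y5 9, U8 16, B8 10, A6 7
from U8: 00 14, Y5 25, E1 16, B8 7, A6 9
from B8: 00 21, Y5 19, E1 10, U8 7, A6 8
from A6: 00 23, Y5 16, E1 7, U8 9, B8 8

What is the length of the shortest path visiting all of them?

Shortest open route: 45 miles.

There are 5! = 120 possible orderings.
00→Y5→E1→U8→B8→A6: 27+9+16+7+8 = 67
00→Y5→E1→U8→A6→B8: 27+9+16+9+8 = 69
00→Y5→E1→B8→U8→A6: 27+9+10+7+9 = 62
00→Y5→E1→B8→A6→U8: 27+9+10+8+9 = 63
00→Y5→E1→A6→U8→B8: 27+9+7+9+7 = 59
00→Y5→E1→A6→B8→U8: 27+9+7+8+7 = 58
00→Y5→U8→E1→B8→A6: 27+25+16+10+8 = 86
00→Y5→U8→E1→A6→B8: 27+25+16+7+8 = 83
00→Y5→U8→B8→E1→A6: 27+25+7+10+7 = 76
00→Y5→U8→B8→A6→E1: 27+25+7+8+7 = 74
00→Y5→U8→A6→E1→B8: 27+25+9+7+10 = 78
00→Y5→U8→A6→B8→E1: 27+25+9+8+10 = 79
00→Y5→B8→E1→U8→A6: 27+19+10+16+9 = 81
00→Y5→B8→E1→A6→U8: 27+19+10+7+9 = 72
… (106 more)
00→U8→B8→A6→E1→Y5: 14+7+8+7+9 = 45  ← best
The minimum is 45.
One shortest path: 00 → U8 → B8 → A6 → E1 → Y5.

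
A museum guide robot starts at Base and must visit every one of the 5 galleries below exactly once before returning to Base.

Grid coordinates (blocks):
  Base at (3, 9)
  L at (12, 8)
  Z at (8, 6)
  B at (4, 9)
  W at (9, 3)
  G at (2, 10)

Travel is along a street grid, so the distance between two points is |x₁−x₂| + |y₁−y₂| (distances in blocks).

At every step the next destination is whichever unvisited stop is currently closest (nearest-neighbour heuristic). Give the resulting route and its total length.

Total distance 36 blocks via the nearest-neighbour route Base → B → G → Z → W → L → Base.

At Base the remaining stops are B 1, G 2, Z 8, L 10, W 12; go to B.
At B the remaining stops are G 3, Z 7, L 9, W 11; go to G.
At G the remaining stops are Z 10, L 12, W 14; go to Z.
At Z the remaining stops are W 4, L 6; go to W.
At W the remaining stops are L 8; go to L.
Return L→Base: 10.
Total = 1 + 3 + 10 + 4 + 8 + 10 = 36.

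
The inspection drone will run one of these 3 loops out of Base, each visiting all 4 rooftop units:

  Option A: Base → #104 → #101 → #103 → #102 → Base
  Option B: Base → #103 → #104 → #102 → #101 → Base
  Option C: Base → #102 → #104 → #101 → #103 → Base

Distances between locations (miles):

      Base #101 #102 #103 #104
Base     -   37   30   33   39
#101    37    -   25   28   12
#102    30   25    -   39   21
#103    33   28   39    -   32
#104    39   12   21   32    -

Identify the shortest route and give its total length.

Option A: 39 + 12 + 28 + 39 + 30 = 148
Option B: 33 + 32 + 21 + 25 + 37 = 148
Option C: 30 + 21 + 12 + 28 + 33 = 124

124 miles — Option C is the shortest.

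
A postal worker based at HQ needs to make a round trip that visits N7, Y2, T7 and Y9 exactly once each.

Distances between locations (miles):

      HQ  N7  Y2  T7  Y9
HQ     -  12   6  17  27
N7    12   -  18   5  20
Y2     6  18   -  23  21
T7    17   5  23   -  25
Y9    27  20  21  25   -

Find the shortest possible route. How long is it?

With 4 stops there are 4!/2 = 12 distinct round trips (a route and its reverse cost the same).
HQ → N7 → Y2 → T7 → Y9 → HQ: 12+18+23+25+27 = 105
HQ → N7 → Y2 → Y9 → T7 → HQ: 12+18+21+25+17 = 93
HQ → N7 → T7 → Y2 → Y9 → HQ: 12+5+23+21+27 = 88
HQ → N7 → T7 → Y9 → Y2 → HQ: 12+5+25+21+6 = 69
HQ → N7 → Y9 → Y2 → T7 → HQ: 12+20+21+23+17 = 93
HQ → N7 → Y9 → T7 → Y2 → HQ: 12+20+25+23+6 = 86
HQ → Y2 → N7 → T7 → Y9 → HQ: 6+18+5+25+27 = 81
HQ → Y2 → N7 → Y9 → T7 → HQ: 6+18+20+25+17 = 86
HQ → Y2 → T7 → N7 → Y9 → HQ: 6+23+5+20+27 = 81
HQ → Y2 → Y9 → N7 → T7 → HQ: 6+21+20+5+17 = 69
HQ → T7 → N7 → Y2 → Y9 → HQ: 17+5+18+21+27 = 88
HQ → T7 → Y2 → N7 → Y9 → HQ: 17+23+18+20+27 = 105
The minimum is 69.
One optimal route: HQ → N7 → T7 → Y9 → Y2 → HQ (or its reverse).

Minimum total distance: 69 miles.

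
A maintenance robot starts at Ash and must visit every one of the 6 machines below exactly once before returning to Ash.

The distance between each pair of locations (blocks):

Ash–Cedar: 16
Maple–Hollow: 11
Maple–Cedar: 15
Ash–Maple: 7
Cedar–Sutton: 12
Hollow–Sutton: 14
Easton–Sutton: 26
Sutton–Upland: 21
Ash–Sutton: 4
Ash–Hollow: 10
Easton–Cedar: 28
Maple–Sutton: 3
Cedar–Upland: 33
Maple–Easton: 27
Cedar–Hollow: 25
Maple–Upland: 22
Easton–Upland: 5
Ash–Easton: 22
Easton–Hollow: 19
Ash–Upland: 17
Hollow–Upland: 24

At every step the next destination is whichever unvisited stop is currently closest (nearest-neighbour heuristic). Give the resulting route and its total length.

Total distance 91 blocks via the nearest-neighbour route Ash → Sutton → Maple → Hollow → Easton → Upland → Cedar → Ash.

At Ash the remaining stops are Sutton 4, Maple 7, Hollow 10, Cedar 16, Upland 17, Easton 22; go to Sutton.
At Sutton the remaining stops are Maple 3, Cedar 12, Hollow 14, Upland 21, Easton 26; go to Maple.
At Maple the remaining stops are Hollow 11, Cedar 15, Upland 22, Easton 27; go to Hollow.
At Hollow the remaining stops are Easton 19, Upland 24, Cedar 25; go to Easton.
At Easton the remaining stops are Upland 5, Cedar 28; go to Upland.
At Upland the remaining stops are Cedar 33; go to Cedar.
Return Cedar→Ash: 16.
Total = 4 + 3 + 11 + 19 + 5 + 33 + 16 = 91.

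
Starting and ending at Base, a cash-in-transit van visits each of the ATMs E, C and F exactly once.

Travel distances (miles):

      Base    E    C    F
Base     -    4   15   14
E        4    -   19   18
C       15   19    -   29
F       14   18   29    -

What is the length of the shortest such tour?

Minimum total distance: 66 miles.

There are 3 distinct closed tours to check (reversals are equivalent).
Base - E - C - F - Base: 4+19+29+14 = 66
Base - E - F - C - Base: 4+18+29+15 = 66
Base - C - E - F - Base: 15+19+18+14 = 66
The minimum is 66.
One optimal route: Base → E → C → F → Base (or its reverse).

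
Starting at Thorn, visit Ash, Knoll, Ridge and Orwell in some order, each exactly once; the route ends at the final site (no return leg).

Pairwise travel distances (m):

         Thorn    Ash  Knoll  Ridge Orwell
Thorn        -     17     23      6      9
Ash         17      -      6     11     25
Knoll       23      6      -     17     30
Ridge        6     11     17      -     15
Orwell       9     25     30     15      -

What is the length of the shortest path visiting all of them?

There are 4! = 24 possible orderings.
Thorn→Ash→Knoll→Ridge→Orwell: 17+6+17+15 = 55
Thorn→Ash→Knoll→Orwell→Ridge: 17+6+30+15 = 68
Thorn→Ash→Ridge→Knoll→Orwell: 17+11+17+30 = 75
Thorn→Ash→Ridge→Orwell→Knoll: 17+11+15+30 = 73
Thorn→Ash→Orwell→Knoll→Ridge: 17+25+30+17 = 89
Thorn→Ash→Orwell→Ridge→Knoll: 17+25+15+17 = 74
Thorn→Knoll→Ash→Ridge→Orwell: 23+6+11+15 = 55
Thorn→Knoll→Ash→Orwell→Ridge: 23+6+25+15 = 69
Thorn→Knoll→Ridge→Ash→Orwell: 23+17+11+25 = 76
Thorn→Knoll→Ridge→Orwell→Ash: 23+17+15+25 = 80
Thorn→Knoll→Orwell→Ash→Ridge: 23+30+25+11 = 89
Thorn→Knoll→Orwell→Ridge→Ash: 23+30+15+11 = 79
Thorn→Ridge→Ash→Knoll→Orwell: 6+11+6+30 = 53
Thorn→Ridge→Ash→Orwell→Knoll: 6+11+25+30 = 72
… (10 more)
Thorn→Orwell→Ridge→Ash→Knoll: 9+15+11+6 = 41  ← best
The minimum is 41.
One shortest path: Thorn → Orwell → Ridge → Ash → Knoll.

Minimum one-way distance = 41 m.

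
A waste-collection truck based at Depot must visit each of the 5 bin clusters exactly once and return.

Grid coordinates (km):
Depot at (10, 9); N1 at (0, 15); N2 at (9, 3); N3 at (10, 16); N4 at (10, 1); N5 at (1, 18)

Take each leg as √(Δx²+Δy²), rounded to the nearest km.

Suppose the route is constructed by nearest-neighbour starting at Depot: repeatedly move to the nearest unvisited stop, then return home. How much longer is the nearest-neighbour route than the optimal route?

The nearest-neighbour route is 3 km longer than optimal.

Depot: N2=6, N3=7, N4=8, N1=12, N5=13 ⇒ N2
N2: N4=2, N3=13, N1=15, N5=17 ⇒ N4
N4: N3=15, N1=17, N5=19 ⇒ N3
N3: N5=9, N1=10 ⇒ N5
N5: N1=3 ⇒ N1
NN route Depot → N2 → N4 → N3 → N5 → N1 → Depot costs 47.
Optimal: Depot → N2 → N4 → N1 → N5 → N3 → Depot costs 44 (by enumerating all 60 distinct tours).
Excess = 47 − 44 = 3.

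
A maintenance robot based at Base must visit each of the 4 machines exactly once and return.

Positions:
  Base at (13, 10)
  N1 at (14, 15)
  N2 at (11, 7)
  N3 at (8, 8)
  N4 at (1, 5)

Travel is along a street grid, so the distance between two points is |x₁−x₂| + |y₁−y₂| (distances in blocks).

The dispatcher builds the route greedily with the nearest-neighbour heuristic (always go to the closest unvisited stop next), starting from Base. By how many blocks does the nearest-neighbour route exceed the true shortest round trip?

Excess over optimum: 2 blocks.

Base: N2=5, N1=6, N3=7, N4=17 ⇒ N2
N2: N3=4, N1=11, N4=12 ⇒ N3
N3: N4=10, N1=13 ⇒ N4
N4: N1=23 ⇒ N1
NN route Base → N2 → N3 → N4 → N1 → Base costs 48.
Optimal: Base → N1 → N2 → N4 → N3 → Base costs 46 (by enumerating all 12 distinct tours).
Excess = 48 − 46 = 2.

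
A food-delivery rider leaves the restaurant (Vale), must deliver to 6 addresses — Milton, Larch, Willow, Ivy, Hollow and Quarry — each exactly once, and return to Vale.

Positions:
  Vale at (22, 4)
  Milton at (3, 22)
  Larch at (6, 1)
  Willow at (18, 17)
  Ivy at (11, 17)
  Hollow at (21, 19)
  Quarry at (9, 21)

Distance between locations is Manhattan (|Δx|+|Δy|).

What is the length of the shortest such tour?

84 — the shortest possible round trip.

With 6 stops there are 6!/2 = 360 distinct round trips (a route and its reverse cost the same).
Vale - Milton - Larch - Willow - Ivy - Hollow - Quarry - Vale: 37+24+28+7+12+14+30 = 152
Vale - Milton - Larch - Willow - Ivy - Quarry - Hollow - Vale: 37+24+28+7+6+14+16 = 132
Vale - Milton - Larch - Willow - Hollow - Ivy - Quarry - Vale: 37+24+28+5+12+6+30 = 142
Vale - Milton - Larch - Willow - Hollow - Quarry - Ivy - Vale: 37+24+28+5+14+6+24 = 138
Vale - Milton - Larch - Willow - Quarry - Ivy - Hollow - Vale: 37+24+28+13+6+12+16 = 136
Vale - Milton - Larch - Willow - Quarry - Hollow - Ivy - Vale: 37+24+28+13+14+12+24 = 152
Vale - Milton - Larch - Ivy - Willow - Hollow - Quarry - Vale: 37+24+21+7+5+14+30 = 138
Vale - Milton - Larch - Ivy - Willow - Quarry - Hollow - Vale: 37+24+21+7+13+14+16 = 132
… (352 more)
Vale - Larch - Milton - Quarry - Ivy - Willow - Hollow - Vale: 19+24+7+6+7+5+16 = 84  ← best
The minimum is 84.
One optimal route: Vale → Larch → Milton → Quarry → Ivy → Willow → Hollow → Vale (or its reverse).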